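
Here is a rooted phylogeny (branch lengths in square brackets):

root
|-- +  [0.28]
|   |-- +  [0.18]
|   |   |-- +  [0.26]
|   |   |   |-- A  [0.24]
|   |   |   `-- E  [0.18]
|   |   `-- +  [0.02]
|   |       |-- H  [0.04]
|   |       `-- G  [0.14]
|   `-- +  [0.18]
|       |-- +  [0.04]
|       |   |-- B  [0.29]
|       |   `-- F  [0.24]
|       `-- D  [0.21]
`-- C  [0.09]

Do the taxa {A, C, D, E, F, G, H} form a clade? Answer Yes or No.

The MRCA of the listed taxa is the root, so the smallest clade containing them is the whole tree.
That clade also contains B, which is not in the proposed group, so the group is not monophyletic.

No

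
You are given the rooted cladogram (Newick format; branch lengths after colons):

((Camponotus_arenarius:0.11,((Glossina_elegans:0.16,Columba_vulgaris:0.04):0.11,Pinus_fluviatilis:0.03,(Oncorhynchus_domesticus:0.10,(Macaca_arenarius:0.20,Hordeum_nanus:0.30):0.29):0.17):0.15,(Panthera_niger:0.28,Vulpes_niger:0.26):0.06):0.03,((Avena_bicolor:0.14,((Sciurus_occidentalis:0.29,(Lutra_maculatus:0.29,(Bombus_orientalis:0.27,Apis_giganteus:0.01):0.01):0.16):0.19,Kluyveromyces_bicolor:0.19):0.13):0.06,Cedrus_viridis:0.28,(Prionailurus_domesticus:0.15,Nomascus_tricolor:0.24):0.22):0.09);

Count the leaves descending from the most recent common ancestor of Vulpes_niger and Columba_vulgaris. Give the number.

9

The MRCA of Vulpes_niger and Columba_vulgaris is the node subtending (Camponotus_arenarius,((Glossina_elegans,Columba_vulgaris),Pinus_fluviatilis,(Oncorhynchus_domesticus,(Macaca_arenarius,Hordeum_nanus))),(Panthera_niger,Vulpes_niger)).
That clade contains 9 terminal taxa: Camponotus_arenarius, Columba_vulgaris, Glossina_elegans, Hordeum_nanus, Macaca_arenarius, Oncorhynchus_domesticus, Panthera_niger, Pinus_fluviatilis, Vulpes_niger.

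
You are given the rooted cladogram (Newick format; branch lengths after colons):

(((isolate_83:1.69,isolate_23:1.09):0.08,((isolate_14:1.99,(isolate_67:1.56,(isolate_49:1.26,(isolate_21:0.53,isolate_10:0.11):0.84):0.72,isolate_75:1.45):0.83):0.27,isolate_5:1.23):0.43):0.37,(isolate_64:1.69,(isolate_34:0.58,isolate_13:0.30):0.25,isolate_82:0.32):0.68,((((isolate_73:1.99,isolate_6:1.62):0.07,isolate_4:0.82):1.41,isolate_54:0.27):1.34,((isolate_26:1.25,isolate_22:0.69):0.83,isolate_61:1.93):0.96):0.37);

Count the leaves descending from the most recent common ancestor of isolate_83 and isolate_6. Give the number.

The MRCA of isolate_83 and isolate_6 is the root, so the clade is the entire tree.
That clade contains 20 terminal taxa: isolate_10, isolate_13, isolate_14, isolate_21, isolate_22, isolate_23, isolate_26, isolate_34, isolate_4, isolate_49, isolate_5, isolate_54, isolate_6, isolate_61, isolate_64, isolate_67, isolate_73, isolate_75, isolate_82, isolate_83.

20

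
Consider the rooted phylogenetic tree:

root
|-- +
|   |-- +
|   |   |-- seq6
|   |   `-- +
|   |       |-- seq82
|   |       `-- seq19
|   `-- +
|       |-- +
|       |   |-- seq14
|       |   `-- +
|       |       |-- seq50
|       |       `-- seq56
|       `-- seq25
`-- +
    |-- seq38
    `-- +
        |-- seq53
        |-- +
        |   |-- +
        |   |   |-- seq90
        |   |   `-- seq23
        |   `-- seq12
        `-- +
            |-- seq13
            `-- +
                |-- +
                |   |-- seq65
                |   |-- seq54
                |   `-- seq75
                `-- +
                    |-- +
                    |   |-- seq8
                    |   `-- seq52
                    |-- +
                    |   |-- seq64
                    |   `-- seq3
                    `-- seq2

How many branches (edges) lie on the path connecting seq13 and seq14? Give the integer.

8

The MRCA of seq13 and seq14 is the root of the tree.
From seq13 up to that node: 4 branches. From seq14 up to the same node: 4 branches. Total: 4 + 4 = 8.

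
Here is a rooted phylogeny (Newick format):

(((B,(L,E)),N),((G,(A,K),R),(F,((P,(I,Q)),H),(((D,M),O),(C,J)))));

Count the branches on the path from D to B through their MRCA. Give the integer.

The MRCA of D and B is the root of the tree.
From D up to that node: 6 branches. From B up to the same node: 3 branches. Total: 6 + 3 = 9.

9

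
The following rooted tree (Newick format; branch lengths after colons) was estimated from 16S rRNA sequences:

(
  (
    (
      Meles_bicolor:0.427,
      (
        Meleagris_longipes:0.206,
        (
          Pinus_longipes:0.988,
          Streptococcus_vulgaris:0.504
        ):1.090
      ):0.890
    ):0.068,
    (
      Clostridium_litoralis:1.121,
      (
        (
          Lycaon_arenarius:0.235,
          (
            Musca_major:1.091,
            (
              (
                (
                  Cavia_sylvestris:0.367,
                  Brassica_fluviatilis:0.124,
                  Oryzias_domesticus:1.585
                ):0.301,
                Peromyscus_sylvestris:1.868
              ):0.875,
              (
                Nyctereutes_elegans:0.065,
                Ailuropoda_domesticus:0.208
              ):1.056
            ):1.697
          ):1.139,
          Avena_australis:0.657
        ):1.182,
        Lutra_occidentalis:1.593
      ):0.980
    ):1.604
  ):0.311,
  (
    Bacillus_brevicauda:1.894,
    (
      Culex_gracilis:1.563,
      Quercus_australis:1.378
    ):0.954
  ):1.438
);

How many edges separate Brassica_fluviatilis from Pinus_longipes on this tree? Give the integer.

The MRCA of Brassica_fluviatilis and Pinus_longipes is the node subtending ((Meles_bicolor,(Meleagris_longipes,(Pinus_longipes,Streptococcus_vulgaris))),(Clostridium_litoralis,((Lycaon_arenarius,(Musca_major,(((Cavia_sylvestris,Brassica_fluviatilis,Oryzias_domesticus),Peromyscus_sylvestris),(Nyctereutes_elegans,Ailuropoda_domesticus))),Avena_australis),Lutra_occidentalis))).
From Brassica_fluviatilis up to that node: 8 branches. From Pinus_longipes up to the same node: 4 branches. Total: 8 + 4 = 12.

12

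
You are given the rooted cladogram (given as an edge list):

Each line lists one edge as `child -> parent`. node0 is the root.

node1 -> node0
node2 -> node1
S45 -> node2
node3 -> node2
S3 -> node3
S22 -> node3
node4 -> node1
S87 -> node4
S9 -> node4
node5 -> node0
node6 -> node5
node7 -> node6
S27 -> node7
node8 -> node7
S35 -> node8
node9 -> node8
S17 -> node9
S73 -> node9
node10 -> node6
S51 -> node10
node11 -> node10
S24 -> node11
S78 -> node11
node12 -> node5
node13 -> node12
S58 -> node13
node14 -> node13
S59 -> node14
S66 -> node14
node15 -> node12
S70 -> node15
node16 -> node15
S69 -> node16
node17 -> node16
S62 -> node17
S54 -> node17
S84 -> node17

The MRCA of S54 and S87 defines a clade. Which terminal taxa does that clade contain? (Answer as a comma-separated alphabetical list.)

S17, S22, S24, S27, S3, S35, S45, S51, S54, S58, S59, S62, S66, S69, S70, S73, S78, S84, S87, S9

Tracing S54: it sits inside (S62,S54,S84).
Tracing S87: it sits inside (S87,S9).
The smallest clade enclosing both is the whole tree (their MRCA is the root), so the answer is all 20 tips in alphabetical order.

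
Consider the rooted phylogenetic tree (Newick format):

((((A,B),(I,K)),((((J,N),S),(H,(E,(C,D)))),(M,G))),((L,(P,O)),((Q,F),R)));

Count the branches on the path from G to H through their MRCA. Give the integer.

The MRCA of G and H is the node subtending ((((J,N),S),(H,(E,(C,D)))),(M,G)).
From G up to that node: 2 branches. From H up to the same node: 3 branches. Total: 2 + 3 = 5.

5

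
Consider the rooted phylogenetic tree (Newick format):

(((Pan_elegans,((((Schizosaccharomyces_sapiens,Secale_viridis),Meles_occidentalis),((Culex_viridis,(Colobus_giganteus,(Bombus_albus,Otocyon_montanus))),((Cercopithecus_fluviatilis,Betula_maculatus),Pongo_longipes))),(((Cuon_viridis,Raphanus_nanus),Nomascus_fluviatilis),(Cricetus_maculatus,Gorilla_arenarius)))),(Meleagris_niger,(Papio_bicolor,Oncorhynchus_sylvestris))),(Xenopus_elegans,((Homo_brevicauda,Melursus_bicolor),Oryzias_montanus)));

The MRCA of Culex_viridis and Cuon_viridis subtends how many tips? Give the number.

The MRCA of Culex_viridis and Cuon_viridis is the node subtending ((((Schizosaccharomyces_sapiens,Secale_viridis),Meles_occidentalis),((Culex_viridis,(Colobus_giganteus,(Bombus_albus,Otocyon_montanus))),((Cercopithecus_fluviatilis,Betula_maculatus),Pongo_longipes))),(((Cuon_viridis,Raphanus_nanus),Nomascus_fluviatilis),(Cricetus_maculatus,Gorilla_arenarius))).
That clade contains 15 terminal taxa: Betula_maculatus, Bombus_albus, Cercopithecus_fluviatilis, Colobus_giganteus, Cricetus_maculatus, Culex_viridis, Cuon_viridis, Gorilla_arenarius, Meles_occidentalis, Nomascus_fluviatilis, Otocyon_montanus, Pongo_longipes, Raphanus_nanus, Schizosaccharomyces_sapiens, Secale_viridis.

15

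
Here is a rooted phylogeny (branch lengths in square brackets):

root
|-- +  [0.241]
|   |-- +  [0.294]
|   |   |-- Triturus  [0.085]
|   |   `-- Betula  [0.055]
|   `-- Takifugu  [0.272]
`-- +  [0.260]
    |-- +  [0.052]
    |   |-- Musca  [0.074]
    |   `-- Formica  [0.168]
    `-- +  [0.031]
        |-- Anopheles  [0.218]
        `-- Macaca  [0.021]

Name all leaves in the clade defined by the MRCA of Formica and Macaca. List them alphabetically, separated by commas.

Anopheles, Formica, Macaca, Musca

Tracing Formica: it sits inside (Musca,Formica).
Tracing Macaca: it sits inside (Anopheles,Macaca).
The smallest clade enclosing both is ((Musca,Formica),(Anopheles,Macaca)); the answer is its 4 terminal taxa in alphabetical order.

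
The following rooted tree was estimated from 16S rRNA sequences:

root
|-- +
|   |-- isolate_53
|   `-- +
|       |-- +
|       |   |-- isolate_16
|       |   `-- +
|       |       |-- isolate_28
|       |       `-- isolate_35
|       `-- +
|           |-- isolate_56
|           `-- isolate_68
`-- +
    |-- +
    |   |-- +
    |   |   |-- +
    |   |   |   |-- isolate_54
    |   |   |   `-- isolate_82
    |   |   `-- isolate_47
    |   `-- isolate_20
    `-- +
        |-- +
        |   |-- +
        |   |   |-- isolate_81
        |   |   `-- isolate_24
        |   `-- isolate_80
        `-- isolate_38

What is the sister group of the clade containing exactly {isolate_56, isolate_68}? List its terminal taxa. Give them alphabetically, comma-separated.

isolate_16, isolate_28, isolate_35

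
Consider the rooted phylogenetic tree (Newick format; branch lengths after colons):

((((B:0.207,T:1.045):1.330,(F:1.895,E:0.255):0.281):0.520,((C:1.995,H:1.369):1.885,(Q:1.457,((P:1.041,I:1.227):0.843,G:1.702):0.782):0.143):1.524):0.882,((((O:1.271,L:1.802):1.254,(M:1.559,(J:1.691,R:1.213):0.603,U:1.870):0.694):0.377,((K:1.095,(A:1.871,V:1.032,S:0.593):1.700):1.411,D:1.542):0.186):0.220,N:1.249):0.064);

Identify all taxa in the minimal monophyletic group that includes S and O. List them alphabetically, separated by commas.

A, D, J, K, L, M, O, R, S, U, V

Tracing S: it sits inside (A,V,S).
Tracing O: it sits inside (O,L).
The smallest clade enclosing both is (((O,L),(M,(J,R),U)),((K,(A,V,S)),D)); the answer is its 11 terminal taxa in alphabetical order.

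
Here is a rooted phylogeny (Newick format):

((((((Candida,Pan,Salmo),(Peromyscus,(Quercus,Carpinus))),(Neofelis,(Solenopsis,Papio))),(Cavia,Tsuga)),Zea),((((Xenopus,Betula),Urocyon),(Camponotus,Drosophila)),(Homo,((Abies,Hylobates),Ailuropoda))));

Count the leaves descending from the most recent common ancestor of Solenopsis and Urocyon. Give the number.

The MRCA of Solenopsis and Urocyon is the root, so the clade is the entire tree.
That clade contains 21 terminal taxa: Abies, Ailuropoda, Betula, Camponotus, Candida, Carpinus, Cavia, Drosophila, Homo, Hylobates, Neofelis, Pan, Papio, Peromyscus, Quercus, Salmo, Solenopsis, Tsuga, Urocyon, Xenopus, Zea.

21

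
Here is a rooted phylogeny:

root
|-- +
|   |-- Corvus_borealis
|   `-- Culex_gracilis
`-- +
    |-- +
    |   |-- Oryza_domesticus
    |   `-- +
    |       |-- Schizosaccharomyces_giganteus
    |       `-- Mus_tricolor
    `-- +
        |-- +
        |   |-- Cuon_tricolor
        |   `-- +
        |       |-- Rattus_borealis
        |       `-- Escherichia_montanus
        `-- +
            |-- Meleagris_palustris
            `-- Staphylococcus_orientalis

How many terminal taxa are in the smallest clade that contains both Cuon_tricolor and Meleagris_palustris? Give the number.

5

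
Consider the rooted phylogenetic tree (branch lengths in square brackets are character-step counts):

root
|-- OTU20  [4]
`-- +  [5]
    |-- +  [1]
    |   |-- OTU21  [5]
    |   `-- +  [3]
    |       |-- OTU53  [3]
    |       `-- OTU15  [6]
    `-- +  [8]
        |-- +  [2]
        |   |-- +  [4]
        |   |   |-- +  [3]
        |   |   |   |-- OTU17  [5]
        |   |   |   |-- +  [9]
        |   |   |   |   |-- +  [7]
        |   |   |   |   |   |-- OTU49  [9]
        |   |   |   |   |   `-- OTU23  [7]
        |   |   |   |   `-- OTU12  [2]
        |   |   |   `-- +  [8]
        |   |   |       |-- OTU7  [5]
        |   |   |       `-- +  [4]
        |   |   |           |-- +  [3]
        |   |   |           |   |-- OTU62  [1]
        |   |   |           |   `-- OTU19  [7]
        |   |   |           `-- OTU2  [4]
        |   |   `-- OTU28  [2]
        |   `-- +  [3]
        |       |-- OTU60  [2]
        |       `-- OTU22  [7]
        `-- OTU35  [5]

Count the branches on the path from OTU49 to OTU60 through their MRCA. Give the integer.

7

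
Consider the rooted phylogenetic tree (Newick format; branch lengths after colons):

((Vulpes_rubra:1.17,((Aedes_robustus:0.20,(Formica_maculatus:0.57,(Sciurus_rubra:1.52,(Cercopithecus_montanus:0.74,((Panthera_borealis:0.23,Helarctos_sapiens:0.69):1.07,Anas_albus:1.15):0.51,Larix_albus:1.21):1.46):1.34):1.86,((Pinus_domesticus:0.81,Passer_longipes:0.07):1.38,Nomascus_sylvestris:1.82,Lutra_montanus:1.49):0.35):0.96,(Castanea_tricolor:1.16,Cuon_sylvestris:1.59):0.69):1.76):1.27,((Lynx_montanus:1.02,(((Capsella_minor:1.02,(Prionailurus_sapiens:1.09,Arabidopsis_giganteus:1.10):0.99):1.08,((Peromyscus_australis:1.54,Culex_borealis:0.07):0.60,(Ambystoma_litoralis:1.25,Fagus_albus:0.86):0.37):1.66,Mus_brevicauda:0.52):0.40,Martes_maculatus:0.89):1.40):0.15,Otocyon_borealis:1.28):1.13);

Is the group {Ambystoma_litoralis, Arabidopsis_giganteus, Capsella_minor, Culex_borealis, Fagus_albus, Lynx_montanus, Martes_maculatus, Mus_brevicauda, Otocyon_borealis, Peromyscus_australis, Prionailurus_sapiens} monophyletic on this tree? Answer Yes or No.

Yes

The most recent common ancestor of these taxa subtends ((Lynx_montanus,(((Capsella_minor,(Prionailurus_sapiens,Arabidopsis_giganteus)),((Peromyscus_australis,Culex_borealis),(Ambystoma_litoralis,Fagus_albus)),Mus_brevicauda),Martes_maculatus)),Otocyon_borealis).
That clade has exactly 11 tips — every listed taxon and nothing else — so the group is monophyletic.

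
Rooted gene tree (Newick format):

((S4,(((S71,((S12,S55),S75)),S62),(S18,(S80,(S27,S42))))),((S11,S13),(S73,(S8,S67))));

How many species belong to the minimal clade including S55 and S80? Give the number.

The MRCA of S55 and S80 is the node subtending (((S71,((S12,S55),S75)),S62),(S18,(S80,(S27,S42)))).
That clade contains 9 terminal taxa: S12, S18, S27, S42, S55, S62, S71, S75, S80.

9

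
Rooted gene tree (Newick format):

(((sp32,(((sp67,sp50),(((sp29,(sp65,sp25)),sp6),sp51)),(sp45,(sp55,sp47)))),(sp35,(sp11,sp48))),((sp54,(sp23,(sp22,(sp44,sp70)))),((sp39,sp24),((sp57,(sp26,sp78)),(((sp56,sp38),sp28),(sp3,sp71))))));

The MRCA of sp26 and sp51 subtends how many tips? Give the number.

29

The MRCA of sp26 and sp51 is the root, so the clade is the entire tree.
That clade contains 29 terminal taxa: sp11, sp22, sp23, sp24, sp25, sp26, sp28, sp29, sp3, sp32, sp35, sp38, sp39, sp44, sp45, sp47, sp48, sp50, sp51, sp54, sp55, sp56, sp57, sp6, sp65, sp67, sp70, sp71, sp78.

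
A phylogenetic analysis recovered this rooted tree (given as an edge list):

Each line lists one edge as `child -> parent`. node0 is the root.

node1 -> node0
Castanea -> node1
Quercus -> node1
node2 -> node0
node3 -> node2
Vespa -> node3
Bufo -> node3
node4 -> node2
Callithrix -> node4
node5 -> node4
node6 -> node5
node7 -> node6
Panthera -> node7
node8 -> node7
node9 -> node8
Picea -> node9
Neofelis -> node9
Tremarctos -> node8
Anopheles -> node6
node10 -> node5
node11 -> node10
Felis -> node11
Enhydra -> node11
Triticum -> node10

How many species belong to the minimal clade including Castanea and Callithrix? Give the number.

13

The MRCA of Castanea and Callithrix is the root, so the clade is the entire tree.
That clade contains 13 terminal taxa: Anopheles, Bufo, Callithrix, Castanea, Enhydra, Felis, Neofelis, Panthera, Picea, Quercus, Tremarctos, Triticum, Vespa.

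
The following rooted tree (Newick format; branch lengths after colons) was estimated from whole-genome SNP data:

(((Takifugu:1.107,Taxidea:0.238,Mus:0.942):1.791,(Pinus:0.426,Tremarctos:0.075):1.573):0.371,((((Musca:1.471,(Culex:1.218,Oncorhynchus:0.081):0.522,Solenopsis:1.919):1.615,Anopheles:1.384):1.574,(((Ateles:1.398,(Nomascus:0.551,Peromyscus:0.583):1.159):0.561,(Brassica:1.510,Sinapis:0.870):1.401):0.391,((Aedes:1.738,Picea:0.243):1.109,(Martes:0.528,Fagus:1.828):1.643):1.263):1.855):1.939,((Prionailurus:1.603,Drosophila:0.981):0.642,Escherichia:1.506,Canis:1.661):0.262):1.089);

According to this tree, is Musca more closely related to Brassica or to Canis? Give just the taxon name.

The MRCA of Musca and Brassica subtends (((Musca,(Culex,Oncorhynchus),Solenopsis),Anopheles),(((Ateles,(Nomascus,Peromyscus)),(Brassica,Sinapis)),((Aedes,Picea),(Martes,Fagus)))) (14 taxa).
The MRCA of Musca and Canis subtends ((((Musca,(Culex,Oncorhynchus),Solenopsis),Anopheles),(((Ateles,(Nomascus,Peromyscus)),(Brassica,Sinapis)),((Aedes,Picea),(Martes,Fagus)))),((Prionailurus,Drosophila),Escherichia,Canis)) (18 taxa).
The first is nested inside the second, so Musca shares a more recent common ancestor with Brassica.

Brassica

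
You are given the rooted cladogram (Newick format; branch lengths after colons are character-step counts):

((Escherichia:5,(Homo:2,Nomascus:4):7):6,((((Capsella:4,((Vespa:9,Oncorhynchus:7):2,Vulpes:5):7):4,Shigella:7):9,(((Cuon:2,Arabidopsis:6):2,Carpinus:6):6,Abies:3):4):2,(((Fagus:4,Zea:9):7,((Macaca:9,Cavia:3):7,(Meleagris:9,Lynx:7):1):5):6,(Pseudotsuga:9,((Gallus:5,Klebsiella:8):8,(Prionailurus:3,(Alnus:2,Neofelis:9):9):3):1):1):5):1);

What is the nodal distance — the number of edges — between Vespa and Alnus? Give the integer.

The MRCA of Vespa and Alnus is the node subtending ((((Capsella,((Vespa,Oncorhynchus),Vulpes)),Shigella),(((Cuon,Arabidopsis),Carpinus),Abies)),(((Fagus,Zea),((Macaca,Cavia),(Meleagris,Lynx))),(Pseudotsuga,((Gallus,Klebsiella),(Prionailurus,(Alnus,Neofelis)))))).
From Vespa up to that node: 6 branches. From Alnus up to the same node: 6 branches. Total: 6 + 6 = 12.

12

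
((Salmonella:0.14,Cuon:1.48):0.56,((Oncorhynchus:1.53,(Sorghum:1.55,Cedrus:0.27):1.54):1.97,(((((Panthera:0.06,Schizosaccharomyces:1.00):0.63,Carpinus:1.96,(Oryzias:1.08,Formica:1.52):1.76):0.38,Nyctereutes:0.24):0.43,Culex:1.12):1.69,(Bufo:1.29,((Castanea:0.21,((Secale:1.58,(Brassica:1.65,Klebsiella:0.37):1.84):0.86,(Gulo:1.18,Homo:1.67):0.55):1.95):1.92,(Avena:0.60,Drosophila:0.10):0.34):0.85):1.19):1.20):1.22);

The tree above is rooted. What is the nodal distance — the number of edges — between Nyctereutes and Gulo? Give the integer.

9

The MRCA of Nyctereutes and Gulo is the node subtending (((((Panthera,Schizosaccharomyces),Carpinus,(Oryzias,Formica)),Nyctereutes),Culex),(Bufo,((Castanea,((Secale,(Brassica,Klebsiella)),(Gulo,Homo))),(Avena,Drosophila)))).
From Nyctereutes up to that node: 3 branches. From Gulo up to the same node: 6 branches. Total: 3 + 6 = 9.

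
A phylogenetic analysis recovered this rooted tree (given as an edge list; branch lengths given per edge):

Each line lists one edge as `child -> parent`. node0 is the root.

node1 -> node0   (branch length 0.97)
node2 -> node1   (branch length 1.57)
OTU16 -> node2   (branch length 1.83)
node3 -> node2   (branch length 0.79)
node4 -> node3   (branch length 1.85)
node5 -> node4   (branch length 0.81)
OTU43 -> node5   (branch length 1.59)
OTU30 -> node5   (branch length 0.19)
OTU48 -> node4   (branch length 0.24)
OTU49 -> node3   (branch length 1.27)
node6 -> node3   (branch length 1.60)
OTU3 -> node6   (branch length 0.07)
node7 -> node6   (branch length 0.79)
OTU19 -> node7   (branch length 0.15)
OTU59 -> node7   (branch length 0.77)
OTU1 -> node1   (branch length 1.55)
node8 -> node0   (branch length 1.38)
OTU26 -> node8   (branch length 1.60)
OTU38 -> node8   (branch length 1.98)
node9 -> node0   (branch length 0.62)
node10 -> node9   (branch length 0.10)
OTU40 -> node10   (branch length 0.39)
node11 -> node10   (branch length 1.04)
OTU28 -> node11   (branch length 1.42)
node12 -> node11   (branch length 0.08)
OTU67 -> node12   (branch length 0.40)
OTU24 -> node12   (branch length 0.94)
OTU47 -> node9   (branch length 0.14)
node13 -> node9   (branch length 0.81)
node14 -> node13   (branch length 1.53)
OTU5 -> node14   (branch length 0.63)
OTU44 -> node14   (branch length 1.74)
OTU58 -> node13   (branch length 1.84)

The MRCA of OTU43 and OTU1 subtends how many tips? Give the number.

The MRCA of OTU43 and OTU1 is the node subtending ((OTU16,(((OTU43,OTU30),OTU48),OTU49,(OTU3,(OTU19,OTU59)))),OTU1).
That clade contains 9 terminal taxa: OTU1, OTU16, OTU19, OTU3, OTU30, OTU43, OTU48, OTU49, OTU59.

9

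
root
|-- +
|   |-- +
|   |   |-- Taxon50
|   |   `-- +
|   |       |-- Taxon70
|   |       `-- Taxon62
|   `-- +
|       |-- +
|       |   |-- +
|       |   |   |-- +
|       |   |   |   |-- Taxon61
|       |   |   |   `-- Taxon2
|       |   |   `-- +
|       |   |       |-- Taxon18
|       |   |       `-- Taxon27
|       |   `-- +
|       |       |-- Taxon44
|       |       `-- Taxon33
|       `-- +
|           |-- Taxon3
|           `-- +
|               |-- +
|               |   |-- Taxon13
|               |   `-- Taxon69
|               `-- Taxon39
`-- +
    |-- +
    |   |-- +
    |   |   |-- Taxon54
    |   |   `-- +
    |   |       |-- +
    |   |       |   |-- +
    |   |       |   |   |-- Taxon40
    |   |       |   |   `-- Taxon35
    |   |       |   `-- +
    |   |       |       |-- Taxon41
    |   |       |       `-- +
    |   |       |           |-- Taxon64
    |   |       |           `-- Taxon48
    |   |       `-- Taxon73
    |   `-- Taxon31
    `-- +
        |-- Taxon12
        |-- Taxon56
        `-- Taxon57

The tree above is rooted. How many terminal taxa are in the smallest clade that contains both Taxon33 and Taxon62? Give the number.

The MRCA of Taxon33 and Taxon62 is the node subtending ((Taxon50,(Taxon70,Taxon62)),((((Taxon61,Taxon2),(Taxon18,Taxon27)),(Taxon44,Taxon33)),(Taxon3,((Taxon13,Taxon69),Taxon39)))).
That clade contains 13 terminal taxa: Taxon13, Taxon18, Taxon2, Taxon27, Taxon3, Taxon33, Taxon39, Taxon44, Taxon50, Taxon61, Taxon62, Taxon69, Taxon70.

13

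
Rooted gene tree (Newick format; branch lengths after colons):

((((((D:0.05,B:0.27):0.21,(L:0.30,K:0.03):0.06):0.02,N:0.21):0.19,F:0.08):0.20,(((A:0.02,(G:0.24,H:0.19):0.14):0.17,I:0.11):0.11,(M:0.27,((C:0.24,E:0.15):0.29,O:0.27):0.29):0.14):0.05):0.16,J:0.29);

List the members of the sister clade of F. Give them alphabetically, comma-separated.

B, D, K, L, N

F attaches to the tree at the node subtending ((((D,B),(L,K)),N),F).
The other lineage descending from that same node — the sister group — is (((D,B),(L,K)),N); its 5 tips in alphabetical order are the answer.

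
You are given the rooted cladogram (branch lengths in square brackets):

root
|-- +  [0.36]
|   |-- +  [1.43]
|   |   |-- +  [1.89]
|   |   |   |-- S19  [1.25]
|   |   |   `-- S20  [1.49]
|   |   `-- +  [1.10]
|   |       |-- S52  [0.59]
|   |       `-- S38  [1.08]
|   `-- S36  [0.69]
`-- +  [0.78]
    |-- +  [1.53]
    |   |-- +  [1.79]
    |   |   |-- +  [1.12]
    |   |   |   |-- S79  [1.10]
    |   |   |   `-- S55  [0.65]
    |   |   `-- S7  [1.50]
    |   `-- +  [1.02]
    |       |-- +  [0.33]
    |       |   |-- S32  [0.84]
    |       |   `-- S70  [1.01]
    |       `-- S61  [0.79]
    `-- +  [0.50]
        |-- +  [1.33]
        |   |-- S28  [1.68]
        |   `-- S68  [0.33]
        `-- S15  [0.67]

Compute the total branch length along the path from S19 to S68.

The path runs S19 → … → MRCA → … → S68; the MRCA is the root of the tree.
Branch lengths along that path: 1.25 + 1.89 + 1.43 + 0.36 + 0.78 + 0.50 + 1.33 + 0.33 = 7.87.

7.87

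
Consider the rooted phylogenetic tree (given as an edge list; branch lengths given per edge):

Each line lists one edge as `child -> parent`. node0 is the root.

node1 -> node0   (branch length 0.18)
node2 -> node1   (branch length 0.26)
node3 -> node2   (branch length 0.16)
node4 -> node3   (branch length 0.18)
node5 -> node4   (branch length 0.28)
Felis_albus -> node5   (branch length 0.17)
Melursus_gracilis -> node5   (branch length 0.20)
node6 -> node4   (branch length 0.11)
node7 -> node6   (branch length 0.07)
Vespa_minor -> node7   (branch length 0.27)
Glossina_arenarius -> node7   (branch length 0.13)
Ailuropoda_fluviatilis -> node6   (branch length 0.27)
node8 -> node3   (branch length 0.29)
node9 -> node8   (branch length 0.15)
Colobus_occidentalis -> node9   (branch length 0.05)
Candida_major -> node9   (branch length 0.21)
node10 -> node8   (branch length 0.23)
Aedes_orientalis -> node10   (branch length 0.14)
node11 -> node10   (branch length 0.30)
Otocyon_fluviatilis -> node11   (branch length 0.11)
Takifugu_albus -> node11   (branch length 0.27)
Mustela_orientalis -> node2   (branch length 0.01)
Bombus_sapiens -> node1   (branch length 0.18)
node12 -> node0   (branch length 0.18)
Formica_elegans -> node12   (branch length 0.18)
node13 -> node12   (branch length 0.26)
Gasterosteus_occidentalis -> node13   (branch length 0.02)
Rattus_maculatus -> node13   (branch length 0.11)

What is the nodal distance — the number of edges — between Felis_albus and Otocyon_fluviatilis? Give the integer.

The MRCA of Felis_albus and Otocyon_fluviatilis is the node subtending (((Felis_albus,Melursus_gracilis),((Vespa_minor,Glossina_arenarius),Ailuropoda_fluviatilis)),((Colobus_occidentalis,Candida_major),(Aedes_orientalis,(Otocyon_fluviatilis,Takifugu_albus)))).
From Felis_albus up to that node: 3 branches. From Otocyon_fluviatilis up to the same node: 4 branches. Total: 3 + 4 = 7.

7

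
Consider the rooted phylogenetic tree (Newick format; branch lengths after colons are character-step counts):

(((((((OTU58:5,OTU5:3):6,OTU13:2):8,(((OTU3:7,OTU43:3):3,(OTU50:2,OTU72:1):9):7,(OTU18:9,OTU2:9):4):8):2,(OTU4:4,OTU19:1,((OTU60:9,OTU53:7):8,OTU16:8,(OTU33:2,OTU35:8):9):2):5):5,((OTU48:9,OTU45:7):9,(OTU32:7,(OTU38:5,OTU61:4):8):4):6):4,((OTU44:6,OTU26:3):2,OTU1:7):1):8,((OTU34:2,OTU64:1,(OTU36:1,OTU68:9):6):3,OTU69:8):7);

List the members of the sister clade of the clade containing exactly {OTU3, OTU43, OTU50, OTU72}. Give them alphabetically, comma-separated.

The clade containing exactly {OTU3, OTU43, OTU50, OTU72} attaches to the tree at the node subtending (((OTU3,OTU43),(OTU50,OTU72)),(OTU18,OTU2)).
The other lineage descending from that same node — the sister group — is (OTU18,OTU2); its 2 tips in alphabetical order are the answer.

OTU18, OTU2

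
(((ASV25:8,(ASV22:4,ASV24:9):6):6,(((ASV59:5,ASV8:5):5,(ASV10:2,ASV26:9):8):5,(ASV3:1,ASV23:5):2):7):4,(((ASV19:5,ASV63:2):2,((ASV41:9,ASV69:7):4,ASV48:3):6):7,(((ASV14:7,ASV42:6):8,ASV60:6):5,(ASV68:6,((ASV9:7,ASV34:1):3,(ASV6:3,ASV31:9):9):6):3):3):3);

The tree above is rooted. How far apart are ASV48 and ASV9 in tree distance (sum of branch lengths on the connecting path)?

The path runs ASV48 → … → MRCA → … → ASV9; the MRCA is the node subtending (((ASV19,ASV63),((ASV41,ASV69),ASV48)),(((ASV14,ASV42),ASV60),(ASV68,((ASV9,ASV34),(ASV6,ASV31))))).
Branch lengths along that path: 3 + 6 + 7 + 3 + 3 + 6 + 3 + 7 = 38.

38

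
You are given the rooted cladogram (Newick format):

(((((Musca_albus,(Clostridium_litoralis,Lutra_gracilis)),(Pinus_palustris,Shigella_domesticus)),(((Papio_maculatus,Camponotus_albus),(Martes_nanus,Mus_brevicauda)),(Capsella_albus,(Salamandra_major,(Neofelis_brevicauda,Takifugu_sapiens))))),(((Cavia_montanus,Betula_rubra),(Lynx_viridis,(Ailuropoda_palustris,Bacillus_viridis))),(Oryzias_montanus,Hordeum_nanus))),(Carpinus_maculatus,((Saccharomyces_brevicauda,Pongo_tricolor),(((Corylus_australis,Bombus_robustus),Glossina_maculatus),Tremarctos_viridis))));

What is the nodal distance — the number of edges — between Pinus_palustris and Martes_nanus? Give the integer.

7

The MRCA of Pinus_palustris and Martes_nanus is the node subtending (((Musca_albus,(Clostridium_litoralis,Lutra_gracilis)),(Pinus_palustris,Shigella_domesticus)),(((Papio_maculatus,Camponotus_albus),(Martes_nanus,Mus_brevicauda)),(Capsella_albus,(Salamandra_major,(Neofelis_brevicauda,Takifugu_sapiens))))).
From Pinus_palustris up to that node: 3 branches. From Martes_nanus up to the same node: 4 branches. Total: 3 + 4 = 7.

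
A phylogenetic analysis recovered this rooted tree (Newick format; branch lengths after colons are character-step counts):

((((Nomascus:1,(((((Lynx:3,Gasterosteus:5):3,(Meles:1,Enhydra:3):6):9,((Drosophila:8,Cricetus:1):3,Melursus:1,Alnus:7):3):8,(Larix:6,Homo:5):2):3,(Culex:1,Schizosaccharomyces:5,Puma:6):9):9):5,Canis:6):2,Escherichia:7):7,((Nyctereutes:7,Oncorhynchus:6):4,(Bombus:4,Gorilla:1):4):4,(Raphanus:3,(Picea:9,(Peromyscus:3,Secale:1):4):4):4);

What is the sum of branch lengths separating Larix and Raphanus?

The path runs Larix → … → MRCA → … → Raphanus; the MRCA is the root of the tree.
Branch lengths along that path: 6 + 2 + 3 + 9 + 5 + 2 + 7 + 4 + 3 = 41.

41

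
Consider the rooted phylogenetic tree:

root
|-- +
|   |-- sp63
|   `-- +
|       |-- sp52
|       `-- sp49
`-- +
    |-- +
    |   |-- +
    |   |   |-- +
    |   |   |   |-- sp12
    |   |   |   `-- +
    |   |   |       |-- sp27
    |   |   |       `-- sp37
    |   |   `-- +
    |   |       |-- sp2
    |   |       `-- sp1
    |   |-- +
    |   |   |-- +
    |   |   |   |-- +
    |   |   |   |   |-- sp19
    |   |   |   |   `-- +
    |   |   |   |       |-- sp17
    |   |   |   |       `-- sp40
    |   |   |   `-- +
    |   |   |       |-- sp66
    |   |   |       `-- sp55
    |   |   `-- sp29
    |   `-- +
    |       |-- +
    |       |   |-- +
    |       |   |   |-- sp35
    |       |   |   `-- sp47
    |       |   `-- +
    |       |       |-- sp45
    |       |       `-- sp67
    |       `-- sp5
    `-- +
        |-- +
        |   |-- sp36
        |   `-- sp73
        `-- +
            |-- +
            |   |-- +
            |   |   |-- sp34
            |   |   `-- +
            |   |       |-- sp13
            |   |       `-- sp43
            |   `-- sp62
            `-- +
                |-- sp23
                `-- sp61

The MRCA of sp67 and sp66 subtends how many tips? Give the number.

16

The MRCA of sp67 and sp66 is the node subtending (((sp12,(sp27,sp37)),(sp2,sp1)),(((sp19,(sp17,sp40)),(sp66,sp55)),sp29),(((sp35,sp47),(sp45,sp67)),sp5)).
That clade contains 16 terminal taxa: sp1, sp12, sp17, sp19, sp2, sp27, sp29, sp35, sp37, sp40, sp45, sp47, sp5, sp55, sp66, sp67.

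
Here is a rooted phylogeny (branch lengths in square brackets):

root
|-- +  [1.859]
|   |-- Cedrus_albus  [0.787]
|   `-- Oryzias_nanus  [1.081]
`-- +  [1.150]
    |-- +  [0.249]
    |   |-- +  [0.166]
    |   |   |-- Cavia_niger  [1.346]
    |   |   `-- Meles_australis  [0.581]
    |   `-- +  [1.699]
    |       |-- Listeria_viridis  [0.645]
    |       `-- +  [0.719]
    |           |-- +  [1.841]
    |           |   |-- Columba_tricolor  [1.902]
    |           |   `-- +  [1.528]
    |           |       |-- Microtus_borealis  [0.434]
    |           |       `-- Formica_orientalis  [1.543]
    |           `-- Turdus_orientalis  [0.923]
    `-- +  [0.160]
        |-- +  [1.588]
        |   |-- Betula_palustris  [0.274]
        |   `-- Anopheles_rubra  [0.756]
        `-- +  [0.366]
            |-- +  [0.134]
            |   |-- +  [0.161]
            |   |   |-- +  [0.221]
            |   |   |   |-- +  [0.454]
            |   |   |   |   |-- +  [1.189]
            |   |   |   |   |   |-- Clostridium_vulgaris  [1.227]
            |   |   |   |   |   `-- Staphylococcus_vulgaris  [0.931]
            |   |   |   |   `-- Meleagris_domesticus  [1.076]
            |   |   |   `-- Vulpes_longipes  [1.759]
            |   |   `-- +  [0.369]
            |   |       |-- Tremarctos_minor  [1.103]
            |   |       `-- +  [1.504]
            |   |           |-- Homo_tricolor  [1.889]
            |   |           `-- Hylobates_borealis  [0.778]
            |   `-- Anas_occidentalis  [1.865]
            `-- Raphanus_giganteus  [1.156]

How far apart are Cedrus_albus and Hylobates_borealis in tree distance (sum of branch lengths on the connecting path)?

The path runs Cedrus_albus → … → MRCA → … → Hylobates_borealis; the MRCA is the root of the tree.
Branch lengths along that path: 0.787 + 1.859 + 1.150 + 0.160 + 0.366 + 0.134 + 0.161 + 0.369 + 1.504 + 0.778 = 7.268.

7.268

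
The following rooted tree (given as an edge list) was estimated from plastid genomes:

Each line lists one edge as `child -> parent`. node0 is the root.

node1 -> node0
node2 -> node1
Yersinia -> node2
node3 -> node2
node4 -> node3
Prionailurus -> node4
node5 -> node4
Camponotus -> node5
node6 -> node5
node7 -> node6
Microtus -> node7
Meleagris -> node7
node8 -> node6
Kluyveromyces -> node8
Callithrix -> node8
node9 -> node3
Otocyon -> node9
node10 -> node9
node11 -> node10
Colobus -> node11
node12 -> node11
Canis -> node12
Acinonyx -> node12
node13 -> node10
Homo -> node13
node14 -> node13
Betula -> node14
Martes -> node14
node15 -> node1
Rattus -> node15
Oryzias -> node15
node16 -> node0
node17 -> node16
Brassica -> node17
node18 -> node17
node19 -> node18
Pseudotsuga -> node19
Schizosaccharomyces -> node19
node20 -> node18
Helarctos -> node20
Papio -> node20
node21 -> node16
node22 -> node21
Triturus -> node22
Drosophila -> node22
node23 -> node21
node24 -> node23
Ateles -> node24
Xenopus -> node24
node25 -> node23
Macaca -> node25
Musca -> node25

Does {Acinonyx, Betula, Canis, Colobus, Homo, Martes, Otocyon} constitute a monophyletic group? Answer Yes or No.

Yes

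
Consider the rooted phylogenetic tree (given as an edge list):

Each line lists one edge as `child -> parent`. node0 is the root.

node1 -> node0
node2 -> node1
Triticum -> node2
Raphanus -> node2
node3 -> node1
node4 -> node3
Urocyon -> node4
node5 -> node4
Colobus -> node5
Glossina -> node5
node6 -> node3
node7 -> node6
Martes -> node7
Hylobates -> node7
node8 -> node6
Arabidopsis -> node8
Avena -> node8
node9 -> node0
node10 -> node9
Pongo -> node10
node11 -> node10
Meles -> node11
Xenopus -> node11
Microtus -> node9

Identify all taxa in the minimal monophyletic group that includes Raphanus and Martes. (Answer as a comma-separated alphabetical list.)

Arabidopsis, Avena, Colobus, Glossina, Hylobates, Martes, Raphanus, Triticum, Urocyon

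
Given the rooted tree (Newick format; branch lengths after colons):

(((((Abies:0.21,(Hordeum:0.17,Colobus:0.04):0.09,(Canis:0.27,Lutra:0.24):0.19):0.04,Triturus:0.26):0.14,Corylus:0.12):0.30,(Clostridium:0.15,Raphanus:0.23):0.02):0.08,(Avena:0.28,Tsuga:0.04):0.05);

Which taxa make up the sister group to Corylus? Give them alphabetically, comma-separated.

Corylus attaches to the tree at the node subtending (((Abies,(Hordeum,Colobus),(Canis,Lutra)),Triturus),Corylus).
The other lineage descending from that same node — the sister group — is ((Abies,(Hordeum,Colobus),(Canis,Lutra)),Triturus); its 6 tips in alphabetical order are the answer.

Abies, Canis, Colobus, Hordeum, Lutra, Triturus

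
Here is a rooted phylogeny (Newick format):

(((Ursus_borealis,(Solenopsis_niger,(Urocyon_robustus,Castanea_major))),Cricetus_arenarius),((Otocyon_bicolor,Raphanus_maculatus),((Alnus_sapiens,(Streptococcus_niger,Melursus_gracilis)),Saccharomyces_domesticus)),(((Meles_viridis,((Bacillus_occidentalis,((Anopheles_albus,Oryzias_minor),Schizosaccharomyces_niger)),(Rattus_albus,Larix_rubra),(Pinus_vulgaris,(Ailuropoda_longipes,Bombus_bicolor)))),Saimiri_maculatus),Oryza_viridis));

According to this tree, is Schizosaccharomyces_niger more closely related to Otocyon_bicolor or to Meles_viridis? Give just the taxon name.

The MRCA of Schizosaccharomyces_niger and Meles_viridis subtends (Meles_viridis,((Bacillus_occidentalis,((Anopheles_albus,Oryzias_minor),Schizosaccharomyces_niger)),(Rattus_albus,Larix_rubra),(Pinus_vulgaris,(Ailuropoda_longipes,Bombus_bicolor)))) (10 taxa).
The MRCA of Schizosaccharomyces_niger and Otocyon_bicolor is the root, subtending the entire tree (23 taxa).
The first is nested inside the second, so Schizosaccharomyces_niger shares a more recent common ancestor with Meles_viridis.

Meles_viridis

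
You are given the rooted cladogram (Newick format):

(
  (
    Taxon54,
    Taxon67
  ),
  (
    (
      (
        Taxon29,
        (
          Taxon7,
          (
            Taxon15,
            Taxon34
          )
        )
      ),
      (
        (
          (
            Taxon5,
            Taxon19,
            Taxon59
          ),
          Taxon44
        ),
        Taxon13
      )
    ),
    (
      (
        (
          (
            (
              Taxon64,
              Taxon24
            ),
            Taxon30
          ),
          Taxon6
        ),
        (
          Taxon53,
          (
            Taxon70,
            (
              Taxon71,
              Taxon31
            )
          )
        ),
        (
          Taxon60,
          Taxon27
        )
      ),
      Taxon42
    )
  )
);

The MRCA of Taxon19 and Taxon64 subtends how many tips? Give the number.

The MRCA of Taxon19 and Taxon64 is the node subtending (((Taxon29,(Taxon7,(Taxon15,Taxon34))),(((Taxon5,Taxon19,Taxon59),Taxon44),Taxon13)),(((((Taxon64,Taxon24),Taxon30),Taxon6),(Taxon53,(Taxon70,(Taxon71,Taxon31))),(Taxon60,Taxon27)),Taxon42)).
That clade contains 20 terminal taxa: Taxon13, Taxon15, Taxon19, Taxon24, Taxon27, Taxon29, Taxon30, Taxon31, Taxon34, Taxon42, Taxon44, Taxon5, Taxon53, Taxon59, Taxon6, Taxon60, Taxon64, Taxon7, Taxon70, Taxon71.

20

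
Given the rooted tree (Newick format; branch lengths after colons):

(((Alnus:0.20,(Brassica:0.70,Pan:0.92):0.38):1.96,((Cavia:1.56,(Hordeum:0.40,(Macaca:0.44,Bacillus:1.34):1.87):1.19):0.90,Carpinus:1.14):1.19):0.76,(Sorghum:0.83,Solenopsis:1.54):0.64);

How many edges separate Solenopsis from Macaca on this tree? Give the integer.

8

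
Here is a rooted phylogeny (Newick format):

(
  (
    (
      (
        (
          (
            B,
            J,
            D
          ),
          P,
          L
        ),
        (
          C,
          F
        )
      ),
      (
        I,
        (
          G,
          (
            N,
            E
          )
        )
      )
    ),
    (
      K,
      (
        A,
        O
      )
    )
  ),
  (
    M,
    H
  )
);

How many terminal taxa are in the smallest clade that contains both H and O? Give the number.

16

The MRCA of H and O is the root, so the clade is the entire tree.
That clade contains 16 terminal taxa: A, B, C, D, E, F, G, H, I, J, K, L, M, N, O, P.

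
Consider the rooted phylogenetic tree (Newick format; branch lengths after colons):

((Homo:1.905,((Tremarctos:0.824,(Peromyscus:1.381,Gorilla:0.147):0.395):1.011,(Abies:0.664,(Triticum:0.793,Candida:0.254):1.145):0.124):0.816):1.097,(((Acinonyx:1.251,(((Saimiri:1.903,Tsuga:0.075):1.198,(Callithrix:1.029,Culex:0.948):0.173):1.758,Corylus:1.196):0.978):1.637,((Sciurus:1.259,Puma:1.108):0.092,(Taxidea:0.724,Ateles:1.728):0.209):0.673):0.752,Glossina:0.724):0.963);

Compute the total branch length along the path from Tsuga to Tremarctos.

11.109

The path runs Tsuga → … → MRCA → … → Tremarctos; the MRCA is the root of the tree.
Branch lengths along that path: 0.075 + 1.198 + 1.758 + 0.978 + 1.637 + 0.752 + 0.963 + 1.097 + 0.816 + 1.011 + 0.824 = 11.109.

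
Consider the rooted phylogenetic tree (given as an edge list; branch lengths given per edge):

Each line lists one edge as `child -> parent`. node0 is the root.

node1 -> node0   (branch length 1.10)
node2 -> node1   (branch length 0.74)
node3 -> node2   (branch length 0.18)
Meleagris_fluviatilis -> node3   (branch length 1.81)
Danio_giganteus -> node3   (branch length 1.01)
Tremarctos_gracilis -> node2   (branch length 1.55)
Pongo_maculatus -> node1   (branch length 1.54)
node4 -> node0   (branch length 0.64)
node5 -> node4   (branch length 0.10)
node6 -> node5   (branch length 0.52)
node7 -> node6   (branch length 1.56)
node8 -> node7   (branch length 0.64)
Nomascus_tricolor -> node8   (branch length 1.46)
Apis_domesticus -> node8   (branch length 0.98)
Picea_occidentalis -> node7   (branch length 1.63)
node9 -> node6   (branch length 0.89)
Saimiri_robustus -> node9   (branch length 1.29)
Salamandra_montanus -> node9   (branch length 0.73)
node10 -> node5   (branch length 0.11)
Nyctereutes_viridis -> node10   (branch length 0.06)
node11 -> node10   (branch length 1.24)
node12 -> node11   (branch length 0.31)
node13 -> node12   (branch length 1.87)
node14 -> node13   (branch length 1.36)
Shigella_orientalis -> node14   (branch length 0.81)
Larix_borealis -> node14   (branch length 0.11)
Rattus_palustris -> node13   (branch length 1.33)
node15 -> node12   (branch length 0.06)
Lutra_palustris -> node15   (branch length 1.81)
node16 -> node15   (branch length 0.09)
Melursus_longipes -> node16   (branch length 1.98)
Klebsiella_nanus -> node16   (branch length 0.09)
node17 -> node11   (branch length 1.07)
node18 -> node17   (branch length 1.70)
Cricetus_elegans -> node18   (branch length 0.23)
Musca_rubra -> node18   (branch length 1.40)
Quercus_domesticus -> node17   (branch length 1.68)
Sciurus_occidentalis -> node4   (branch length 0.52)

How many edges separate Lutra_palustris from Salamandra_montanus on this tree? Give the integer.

8

The MRCA of Lutra_palustris and Salamandra_montanus is the node subtending ((((Nomascus_tricolor,Apis_domesticus),Picea_occidentalis),(Saimiri_robustus,Salamandra_montanus)),(Nyctereutes_viridis,((((Shigella_orientalis,Larix_borealis),Rattus_palustris),(Lutra_palustris,(Melursus_longipes,Klebsiella_nanus))),((Cricetus_elegans,Musca_rubra),Quercus_domesticus)))).
From Lutra_palustris up to that node: 5 branches. From Salamandra_montanus up to the same node: 3 branches. Total: 5 + 3 = 8.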